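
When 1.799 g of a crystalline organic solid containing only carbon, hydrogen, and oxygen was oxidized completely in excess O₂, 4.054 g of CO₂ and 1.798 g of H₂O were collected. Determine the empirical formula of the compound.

C6H13O2

mol C = 4.054 g CO₂ ÷ 44.009 g/mol = 0.092118 mol
mol H = 2 × 1.798 g H₂O ÷ 18.015 g/mol = 0.19961 mol
mass O = 1.799 − (1.1064 + 0.20121) = 0.49137 g → mol O = 0.49137 ÷ 15.999 = 0.030712 mol
Divide by the smallest (0.030712 mol): C 2.999, H 6.499, O 1.000
Multiplying each by 2 gives whole numbers: C 6.00, H 13.00, O 2.00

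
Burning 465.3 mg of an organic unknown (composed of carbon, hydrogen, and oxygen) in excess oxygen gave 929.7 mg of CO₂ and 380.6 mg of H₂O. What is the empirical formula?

mol C = 0.9297 g CO₂ ÷ 44.009 g/mol = 0.021125 mol
mol H = 2 × 0.3806 g H₂O ÷ 18.015 g/mol = 0.042254 mol
mass O = 0.4653 − (0.25374 + 0.042592) = 0.16897 g → mol O = 0.16897 ÷ 15.999 = 0.010561 mol
Divide by the smallest (0.010561 mol): C 2.000, H 4.001, O 1.000

C2H4O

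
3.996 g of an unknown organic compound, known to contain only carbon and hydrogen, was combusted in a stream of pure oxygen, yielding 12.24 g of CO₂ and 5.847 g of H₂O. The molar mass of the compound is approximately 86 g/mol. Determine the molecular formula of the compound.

C6H14

mol C = 12.24 g CO₂ ÷ 44.009 g/mol = 0.27812 mol
mol H = 2 × 5.847 g H₂O ÷ 18.015 g/mol = 0.64913 mol
Divide by the smallest (0.27812 mol): C 1.000, H 2.334
Multiplying each by 3 gives whole numbers: C 3.00, H 7.00
Empirical formula: C3H7
Empirical-formula mass = 43.09 g/mol; 86 ÷ 43.09 ≈ 2, so the molecular formula is C6H14.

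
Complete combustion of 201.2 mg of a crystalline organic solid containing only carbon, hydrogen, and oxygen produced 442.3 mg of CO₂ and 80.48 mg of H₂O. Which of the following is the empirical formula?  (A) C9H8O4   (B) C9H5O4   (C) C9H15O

mol C = 0.4423 g CO₂ ÷ 44.009 g/mol = 0.010050 mol
mol H = 2 × 0.08048 g H₂O ÷ 18.015 g/mol = 0.0089348 mol
mass O = 0.2012 − (0.12071 + 0.0090063) = 0.071481 g → mol O = 0.071481 ÷ 15.999 = 0.0044678 mol
Divide by the smallest (0.0044678 mol): C 2.249, H 2.000, O 1.000
Multiplying each by 4 gives whole numbers: C 9.00, H 8.00, O 4.00

(A) C9H8O4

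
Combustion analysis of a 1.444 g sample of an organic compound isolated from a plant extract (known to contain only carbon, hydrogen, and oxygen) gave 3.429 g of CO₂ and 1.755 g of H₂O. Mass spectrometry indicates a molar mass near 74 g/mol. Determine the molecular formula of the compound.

mol C = 3.429 g CO₂ ÷ 44.009 g/mol = 0.077916 mol
mol H = 2 × 1.755 g H₂O ÷ 18.015 g/mol = 0.19484 mol
mass O = 1.444 − (0.93585 + 0.19640) = 0.31176 g → mol O = 0.31176 ÷ 15.999 = 0.019486 mol
Divide by the smallest (0.019486 mol): C 3.999, H 9.999, O 1.000
Empirical formula: C4H10O
Empirical-formula mass = 74.12 g/mol; 74 ÷ 74.12 ≈ 1, so the molecular formula is C4H10O.

C4H10O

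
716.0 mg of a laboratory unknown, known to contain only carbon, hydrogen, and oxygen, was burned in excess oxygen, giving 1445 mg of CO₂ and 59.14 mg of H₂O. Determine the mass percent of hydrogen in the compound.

0.92%

mol C = 1.445 g CO₂ ÷ 44.009 g/mol = 0.032834 mol
mol H = 2 × 0.05914 g H₂O ÷ 18.015 g/mol = 0.0065656 mol
mass O = 0.7160 − (0.39437 + 0.0066182) = 0.31501 g → mol O = 0.31501 ÷ 15.999 = 0.019689 mol
mass % H = 0.0066182 g ÷ 0.7160 g × 100%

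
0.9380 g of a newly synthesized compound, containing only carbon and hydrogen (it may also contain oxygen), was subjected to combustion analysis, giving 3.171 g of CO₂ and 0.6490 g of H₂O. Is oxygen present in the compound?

no

mol C = 3.171 g CO₂ ÷ 44.009 g/mol = 0.072053 mol
mol H = 2 × 0.6490 g H₂O ÷ 18.015 g/mol = 0.072051 mol
C and H together account for 0.93806 g — essentially the entire 0.9380 g sample — so the compound contains no oxygen.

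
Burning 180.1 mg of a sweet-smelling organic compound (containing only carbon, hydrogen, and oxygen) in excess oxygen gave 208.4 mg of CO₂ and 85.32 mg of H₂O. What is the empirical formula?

mol C = 0.2084 g CO₂ ÷ 44.009 g/mol = 0.0047354 mol
mol H = 2 × 0.08532 g H₂O ÷ 18.015 g/mol = 0.0094721 mol
mass O = 0.1801 − (0.056877 + 0.0095479) = 0.11368 g → mol O = 0.11368 ÷ 15.999 = 0.0071051 mol
Divide by the smallest (0.0047354 mol): C 1.000, H 2.000, O 1.500
Multiplying each by 2 gives whole numbers: C 2.00, H 4.00, O 3.00

C2H4O3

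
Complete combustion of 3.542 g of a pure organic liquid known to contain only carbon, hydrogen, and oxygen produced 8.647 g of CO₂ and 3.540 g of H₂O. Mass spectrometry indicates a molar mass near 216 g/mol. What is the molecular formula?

mol C = 8.647 g CO₂ ÷ 44.009 g/mol = 0.19648 mol
mol H = 2 × 3.540 g H₂O ÷ 18.015 g/mol = 0.39301 mol
mass O = 3.542 − (2.3600 + 0.39615) = 0.78590 g → mol O = 0.78590 ÷ 15.999 = 0.049122 mol
Divide by the smallest (0.049122 mol): C 4.000, H 8.001, O 1.000
Empirical formula: C4H8O
Empirical-formula mass = 72.11 g/mol; 216 ÷ 72.11 ≈ 3, so the molecular formula is C12H24O3.

C12H24O3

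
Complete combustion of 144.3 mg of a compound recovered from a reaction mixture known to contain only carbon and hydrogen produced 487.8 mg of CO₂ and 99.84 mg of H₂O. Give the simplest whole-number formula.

mol C = 0.4878 g CO₂ ÷ 44.009 g/mol = 0.011084 mol
mol H = 2 × 0.09984 g H₂O ÷ 18.015 g/mol = 0.011084 mol
Divide by the smallest (0.011084 mol): C 1.000, H 1.000

CH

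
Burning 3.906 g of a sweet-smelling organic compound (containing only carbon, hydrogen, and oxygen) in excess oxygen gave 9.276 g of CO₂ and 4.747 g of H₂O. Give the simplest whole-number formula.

C4H10O

mol C = 9.276 g CO₂ ÷ 44.009 g/mol = 0.21078 mol
mol H = 2 × 4.747 g H₂O ÷ 18.015 g/mol = 0.52701 mol
mass O = 3.906 − (2.5316 + 0.53122) = 0.84316 g → mol O = 0.84316 ÷ 15.999 = 0.052701 mol
Divide by the smallest (0.052701 mol): C 3.999, H 10.000, O 1.000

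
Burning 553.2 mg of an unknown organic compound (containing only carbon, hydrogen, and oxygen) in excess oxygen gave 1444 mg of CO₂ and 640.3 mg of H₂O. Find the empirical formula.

C6H13O

mol C = 1.444 g CO₂ ÷ 44.009 g/mol = 0.032811 mol
mol H = 2 × 0.6403 g H₂O ÷ 18.015 g/mol = 0.071085 mol
mass O = 0.5532 − (0.39410 + 0.071654) = 0.087448 g → mol O = 0.087448 ÷ 15.999 = 0.0054658 mol
Divide by the smallest (0.0054658 mol): C 6.003, H 13.005, O 1.000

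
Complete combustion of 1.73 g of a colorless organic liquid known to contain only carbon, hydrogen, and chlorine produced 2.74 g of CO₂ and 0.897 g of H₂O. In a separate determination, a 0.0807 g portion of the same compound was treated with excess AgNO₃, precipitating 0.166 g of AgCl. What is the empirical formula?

C5H8Cl2

mol C = 2.74 g CO₂ ÷ 44.009 g/mol = 0.06226 mol
mol H = 2 × 0.897 g H₂O ÷ 18.015 g/mol = 0.09958 mol
From the AgCl data: mol Cl per gram of compound = (0.166 ÷ 143.318) ÷ 0.0807 = 0.01435 mol/g, so in the 1.73 g combustion sample mol Cl = 0.02483 mol
Divide by the smallest (0.02483 mol): C 2.507, H 4.011, Cl 1.000
Multiplying each by 2 gives whole numbers: C 5.01, H 8.02, Cl 2.00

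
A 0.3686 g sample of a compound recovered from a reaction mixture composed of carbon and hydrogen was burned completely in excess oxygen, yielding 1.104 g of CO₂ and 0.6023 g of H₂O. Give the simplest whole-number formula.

C3H8

mol C = 1.104 g CO₂ ÷ 44.009 g/mol = 0.025086 mol
mol H = 2 × 0.6023 g H₂O ÷ 18.015 g/mol = 0.066867 mol
Divide by the smallest (0.025086 mol): C 1.000, H 2.666
Multiplying each by 3 gives whole numbers: C 3.00, H 8.00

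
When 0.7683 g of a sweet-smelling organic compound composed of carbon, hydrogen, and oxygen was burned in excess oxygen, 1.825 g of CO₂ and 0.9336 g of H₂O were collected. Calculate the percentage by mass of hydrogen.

mol C = 1.825 g CO₂ ÷ 44.009 g/mol = 0.041469 mol
mol H = 2 × 0.9336 g H₂O ÷ 18.015 g/mol = 0.10365 mol
mass O = 0.7683 − (0.49808 + 0.10448) = 0.16574 g → mol O = 0.16574 ÷ 15.999 = 0.010360 mol
mass % H = 0.10448 g ÷ 0.7683 g × 100%

13.60%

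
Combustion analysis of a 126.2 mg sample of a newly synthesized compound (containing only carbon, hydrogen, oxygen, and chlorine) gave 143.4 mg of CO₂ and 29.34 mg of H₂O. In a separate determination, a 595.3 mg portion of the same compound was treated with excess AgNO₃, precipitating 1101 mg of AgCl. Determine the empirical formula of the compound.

C2H2ClO

mol C = 0.1434 g CO₂ ÷ 44.009 g/mol = 0.0032584 mol
mol H = 2 × 0.02934 g H₂O ÷ 18.015 g/mol = 0.0032573 mol
From the AgCl data: mol Cl per gram of compound = (1.101 ÷ 143.318) ÷ 0.5953 = 0.012905 mol/g, so in the 0.1262 g combustion sample mol Cl = 0.0016286 mol
mass O = 0.1262 − (0.039137 + 0.0032833 + 0.057733) = 0.026046 g → mol O = 0.026046 ÷ 15.999 = 0.0016280 mol
Divide by the smallest (0.0016280 mol): C 2.001, H 2.001, Cl 1.000, O 1.000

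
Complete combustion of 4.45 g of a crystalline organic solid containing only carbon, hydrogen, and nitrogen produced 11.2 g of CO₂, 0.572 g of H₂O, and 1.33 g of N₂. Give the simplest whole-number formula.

mol C = 11.2 g CO₂ ÷ 44.009 g/mol = 0.2545 mol
mol H = 2 × 0.572 g H₂O ÷ 18.015 g/mol = 0.06350 mol
mol N = 2 × 1.33 g N₂ ÷ 28.014 g/mol = 0.09495 mol
Divide by the smallest (0.06350 mol): C 4.008, H 1.000, N 1.495
Multiplying each by 2 gives whole numbers: C 8.02, H 2.00, N 2.99

C8H2N3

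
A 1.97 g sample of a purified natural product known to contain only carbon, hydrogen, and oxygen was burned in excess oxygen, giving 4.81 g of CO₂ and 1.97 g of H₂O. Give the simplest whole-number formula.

mol C = 4.81 g CO₂ ÷ 44.009 g/mol = 0.1093 mol
mol H = 2 × 1.97 g H₂O ÷ 18.015 g/mol = 0.2187 mol
mass O = 1.97 − (1.313 + 0.2205) = 0.4368 g → mol O = 0.4368 ÷ 15.999 = 0.02730 mol
Divide by the smallest (0.02730 mol): C 4.003, H 8.011, O 1.000

C4H8O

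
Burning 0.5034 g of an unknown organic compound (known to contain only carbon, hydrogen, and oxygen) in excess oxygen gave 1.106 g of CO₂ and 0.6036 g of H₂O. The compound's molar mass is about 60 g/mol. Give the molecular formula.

mol C = 1.106 g CO₂ ÷ 44.009 g/mol = 0.025131 mol
mol H = 2 × 0.6036 g H₂O ÷ 18.015 g/mol = 0.067011 mol
mass O = 0.5034 − (0.30185 + 0.067547) = 0.13400 g → mol O = 0.13400 ÷ 15.999 = 0.0083756 mol
Divide by the smallest (0.0083756 mol): C 3.001, H 8.001, O 1.000
Empirical formula: C3H8O
Empirical-formula mass = 60.10 g/mol; 60 ÷ 60.10 ≈ 1, so the molecular formula is C3H8O.

C3H8O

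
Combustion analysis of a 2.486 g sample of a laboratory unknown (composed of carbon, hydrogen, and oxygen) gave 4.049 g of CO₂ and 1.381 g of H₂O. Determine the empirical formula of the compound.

C6H10O5

mol C = 4.049 g CO₂ ÷ 44.009 g/mol = 0.092004 mol
mol H = 2 × 1.381 g H₂O ÷ 18.015 g/mol = 0.15332 mol
mass O = 2.486 − (1.1051 + 0.15454) = 1.2264 g → mol O = 1.2264 ÷ 15.999 = 0.076655 mol
Divide by the smallest (0.076655 mol): C 1.200, H 2.000, O 1.000
Multiplying each by 5 gives whole numbers: C 6.00, H 10.00, O 5.00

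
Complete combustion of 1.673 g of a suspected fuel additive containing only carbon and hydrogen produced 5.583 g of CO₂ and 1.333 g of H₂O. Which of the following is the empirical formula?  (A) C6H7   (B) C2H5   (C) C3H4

mol C = 5.583 g CO₂ ÷ 44.009 g/mol = 0.12686 mol
mol H = 2 × 1.333 g H₂O ÷ 18.015 g/mol = 0.14799 mol
Divide by the smallest (0.12686 mol): C 1.000, H 1.167
Multiplying each by 6 gives whole numbers: C 6.00, H 7.00

(A) C6H7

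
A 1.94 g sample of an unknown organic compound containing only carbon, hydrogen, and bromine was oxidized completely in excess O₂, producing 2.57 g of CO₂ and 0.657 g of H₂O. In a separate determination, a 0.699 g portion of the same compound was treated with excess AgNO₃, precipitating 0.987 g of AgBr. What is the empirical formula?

C4H5Br

mol C = 2.57 g CO₂ ÷ 44.009 g/mol = 0.05840 mol
mol H = 2 × 0.657 g H₂O ÷ 18.015 g/mol = 0.07294 mol
From the AgBr data: mol Br per gram of compound = (0.987 ÷ 187.772) ÷ 0.699 = 0.007520 mol/g, so in the 1.94 g combustion sample mol Br = 0.01459 mol
Divide by the smallest (0.01459 mol): C 4.003, H 5.000, Br 1.000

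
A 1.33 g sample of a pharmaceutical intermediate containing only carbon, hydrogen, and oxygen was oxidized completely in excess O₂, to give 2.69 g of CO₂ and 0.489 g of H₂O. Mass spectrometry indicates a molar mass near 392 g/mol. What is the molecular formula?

C18H16O10

mol C = 2.69 g CO₂ ÷ 44.009 g/mol = 0.06112 mol
mol H = 2 × 0.489 g H₂O ÷ 18.015 g/mol = 0.05429 mol
mass O = 1.33 − (0.7342 + 0.05472) = 0.5411 g → mol O = 0.5411 ÷ 15.999 = 0.03382 mol
Divide by the smallest (0.03382 mol): C 1.807, H 1.605, O 1.000
Multiplying each by 5 gives whole numbers: C 9.04, H 8.03, O 5.00
Empirical formula: C9H8O5
Empirical-formula mass = 196.16 g/mol; 392 ÷ 196.16 ≈ 2, so the molecular formula is C18H16O10.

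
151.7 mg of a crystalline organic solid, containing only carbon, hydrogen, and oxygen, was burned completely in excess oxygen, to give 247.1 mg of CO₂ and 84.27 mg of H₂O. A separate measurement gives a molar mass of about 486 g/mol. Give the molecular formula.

C18H30O15

mol C = 0.2471 g CO₂ ÷ 44.009 g/mol = 0.0056148 mol
mol H = 2 × 0.08427 g H₂O ÷ 18.015 g/mol = 0.0093555 mol
mass O = 0.1517 − (0.067439 + 0.0094304) = 0.074831 g → mol O = 0.074831 ÷ 15.999 = 0.0046772 mol
Divide by the smallest (0.0046772 mol): C 1.200, H 2.000, O 1.000
Multiplying each by 5 gives whole numbers: C 6.00, H 10.00, O 5.00
Empirical formula: C6H10O5
Empirical-formula mass = 162.14 g/mol; 486 ÷ 162.14 ≈ 3, so the molecular formula is C18H30O15.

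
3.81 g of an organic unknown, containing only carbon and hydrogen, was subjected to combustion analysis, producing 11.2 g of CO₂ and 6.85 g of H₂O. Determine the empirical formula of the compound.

mol C = 11.2 g CO₂ ÷ 44.009 g/mol = 0.2545 mol
mol H = 2 × 6.85 g H₂O ÷ 18.015 g/mol = 0.7605 mol
Divide by the smallest (0.2545 mol): C 1.000, H 2.988

CH3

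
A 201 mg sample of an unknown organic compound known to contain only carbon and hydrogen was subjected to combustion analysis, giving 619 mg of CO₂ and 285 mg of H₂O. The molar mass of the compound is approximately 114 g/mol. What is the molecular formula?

mol C = 0.619 g CO₂ ÷ 44.009 g/mol = 0.01407 mol
mol H = 2 × 0.285 g H₂O ÷ 18.015 g/mol = 0.03164 mol
Divide by the smallest (0.01407 mol): C 1.000, H 2.250
Multiplying each by 4 gives whole numbers: C 4.00, H 9.00
Empirical formula: C4H9
Empirical-formula mass = 57.12 g/mol; 114 ÷ 57.12 ≈ 2, so the molecular formula is C8H18.

C8H18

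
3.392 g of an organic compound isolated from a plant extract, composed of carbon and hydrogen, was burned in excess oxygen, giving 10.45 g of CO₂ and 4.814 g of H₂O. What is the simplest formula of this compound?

C4H9

mol C = 10.45 g CO₂ ÷ 44.009 g/mol = 0.23745 mol
mol H = 2 × 4.814 g H₂O ÷ 18.015 g/mol = 0.53444 mol
Divide by the smallest (0.23745 mol): C 1.000, H 2.251
Multiplying each by 4 gives whole numbers: C 4.00, H 9.00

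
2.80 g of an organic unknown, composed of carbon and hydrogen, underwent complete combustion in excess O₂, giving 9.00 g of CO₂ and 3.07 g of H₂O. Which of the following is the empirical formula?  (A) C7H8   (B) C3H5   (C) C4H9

(B) C3H5

mol C = 9.00 g CO₂ ÷ 44.009 g/mol = 0.2045 mol
mol H = 2 × 3.07 g H₂O ÷ 18.015 g/mol = 0.3408 mol
Divide by the smallest (0.2045 mol): C 1.000, H 1.667
Multiplying each by 3 gives whole numbers: C 3.00, H 5.00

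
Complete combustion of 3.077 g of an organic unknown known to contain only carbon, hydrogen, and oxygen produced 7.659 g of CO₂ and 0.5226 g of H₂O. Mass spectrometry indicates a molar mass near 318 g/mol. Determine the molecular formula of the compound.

mol C = 7.659 g CO₂ ÷ 44.009 g/mol = 0.17403 mol
mol H = 2 × 0.5226 g H₂O ÷ 18.015 g/mol = 0.058018 mol
mass O = 3.077 − (2.0903 + 0.058482) = 0.92821 g → mol O = 0.92821 ÷ 15.999 = 0.058017 mol
Divide by the smallest (0.058017 mol): C 3.000, H 1.000, O 1.000
Empirical formula: C3HO
Empirical-formula mass = 53.04 g/mol; 318 ÷ 53.04 ≈ 6, so the molecular formula is C18H6O6.

C18H6O6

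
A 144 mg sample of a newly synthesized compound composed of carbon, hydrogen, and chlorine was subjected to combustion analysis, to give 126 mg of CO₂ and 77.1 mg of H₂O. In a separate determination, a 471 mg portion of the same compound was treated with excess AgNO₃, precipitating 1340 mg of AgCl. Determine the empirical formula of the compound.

CH3Cl

mol C = 0.126 g CO₂ ÷ 44.009 g/mol = 0.002863 mol
mol H = 2 × 0.0771 g H₂O ÷ 18.015 g/mol = 0.008560 mol
From the AgCl data: mol Cl per gram of compound = (1.34 ÷ 143.318) ÷ 0.471 = 0.01985 mol/g, so in the 0.144 g combustion sample mol Cl = 0.002859 mol
Divide by the smallest (0.002859 mol): C 1.002, H 2.994, Cl 1.000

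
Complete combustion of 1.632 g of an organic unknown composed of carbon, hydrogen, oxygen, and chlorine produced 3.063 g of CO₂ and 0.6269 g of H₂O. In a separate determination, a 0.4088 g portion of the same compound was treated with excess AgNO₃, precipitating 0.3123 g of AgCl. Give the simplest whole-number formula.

mol C = 3.063 g CO₂ ÷ 44.009 g/mol = 0.069599 mol
mol H = 2 × 0.6269 g H₂O ÷ 18.015 g/mol = 0.069598 mol
From the AgCl data: mol Cl per gram of compound = (0.3123 ÷ 143.318) ÷ 0.4088 = 0.0053304 mol/g, so in the 1.632 g combustion sample mol Cl = 0.0086992 mol
mass O = 1.632 − (0.83596 + 0.070154 + 0.30839) = 0.41750 g → mol O = 0.41750 ÷ 15.999 = 0.026095 mol
Divide by the smallest (0.0086992 mol): C 8.001, H 8.000, Cl 1.000, O 3.000

C8H8ClO3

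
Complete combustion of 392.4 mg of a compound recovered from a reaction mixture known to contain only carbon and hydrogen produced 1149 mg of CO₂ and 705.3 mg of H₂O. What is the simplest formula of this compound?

mol C = 1.149 g CO₂ ÷ 44.009 g/mol = 0.026108 mol
mol H = 2 × 0.7053 g H₂O ÷ 18.015 g/mol = 0.078301 mol
Divide by the smallest (0.026108 mol): C 1.000, H 2.999

CH3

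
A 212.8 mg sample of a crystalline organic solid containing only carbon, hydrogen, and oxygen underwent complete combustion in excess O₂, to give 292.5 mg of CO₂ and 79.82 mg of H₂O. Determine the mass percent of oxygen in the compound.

58.29%

mol C = 0.2925 g CO₂ ÷ 44.009 g/mol = 0.0066464 mol
mol H = 2 × 0.07982 g H₂O ÷ 18.015 g/mol = 0.0088615 mol
mass O = 0.2128 − (0.079830 + 0.0089324) = 0.12404 g → mol O = 0.12404 ÷ 15.999 = 0.0077529 mol
mass % O = 0.12404 g ÷ 0.2128 g × 100%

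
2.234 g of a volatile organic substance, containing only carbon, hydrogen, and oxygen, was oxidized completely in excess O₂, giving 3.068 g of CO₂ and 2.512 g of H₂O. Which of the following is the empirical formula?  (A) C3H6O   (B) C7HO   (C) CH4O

mol C = 3.068 g CO₂ ÷ 44.009 g/mol = 0.069713 mol
mol H = 2 × 2.512 g H₂O ÷ 18.015 g/mol = 0.27888 mol
mass O = 2.234 − (0.83732 + 0.28111) = 1.1156 g → mol O = 1.1156 ÷ 15.999 = 0.069727 mol
Divide by the smallest (0.069713 mol): C 1.000, H 4.000, O 1.000

(C) CH4O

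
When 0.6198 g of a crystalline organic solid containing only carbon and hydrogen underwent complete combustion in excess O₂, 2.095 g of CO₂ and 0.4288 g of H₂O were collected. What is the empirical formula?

mol C = 2.095 g CO₂ ÷ 44.009 g/mol = 0.047604 mol
mol H = 2 × 0.4288 g H₂O ÷ 18.015 g/mol = 0.047605 mol
Divide by the smallest (0.047604 mol): C 1.000, H 1.000

CH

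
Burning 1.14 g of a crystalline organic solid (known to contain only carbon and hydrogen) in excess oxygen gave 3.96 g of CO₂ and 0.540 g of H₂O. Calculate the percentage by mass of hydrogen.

mol C = 3.96 g CO₂ ÷ 44.009 g/mol = 0.08998 mol
mol H = 2 × 0.540 g H₂O ÷ 18.015 g/mol = 0.05995 mol
mass % H = 0.06043 g ÷ 1.14 g × 100%

5.3%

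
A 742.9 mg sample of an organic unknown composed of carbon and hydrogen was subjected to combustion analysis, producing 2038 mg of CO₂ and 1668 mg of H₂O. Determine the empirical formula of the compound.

CH4

mol C = 2.038 g CO₂ ÷ 44.009 g/mol = 0.046309 mol
mol H = 2 × 1.668 g H₂O ÷ 18.015 g/mol = 0.18518 mol
Divide by the smallest (0.046309 mol): C 1.000, H 3.999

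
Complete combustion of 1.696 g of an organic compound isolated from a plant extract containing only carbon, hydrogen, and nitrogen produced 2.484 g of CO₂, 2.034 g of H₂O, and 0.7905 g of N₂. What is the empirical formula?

CH4N

mol C = 2.484 g CO₂ ÷ 44.009 g/mol = 0.056443 mol
mol H = 2 × 2.034 g H₂O ÷ 18.015 g/mol = 0.22581 mol
mol N = 2 × 0.7905 g N₂ ÷ 28.014 g/mol = 0.056436 mol
Divide by the smallest (0.056436 mol): C 1.000, H 4.001, N 1.000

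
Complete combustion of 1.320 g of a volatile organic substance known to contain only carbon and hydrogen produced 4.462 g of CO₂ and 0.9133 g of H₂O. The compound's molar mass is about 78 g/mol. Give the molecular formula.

C6H6

mol C = 4.462 g CO₂ ÷ 44.009 g/mol = 0.10139 mol
mol H = 2 × 0.9133 g H₂O ÷ 18.015 g/mol = 0.10139 mol
Divide by the smallest (0.10139 mol): C 1.000, H 1.000
Empirical formula: CH
Empirical-formula mass = 13.02 g/mol; 78 ÷ 13.02 ≈ 6, so the molecular formula is C6H6.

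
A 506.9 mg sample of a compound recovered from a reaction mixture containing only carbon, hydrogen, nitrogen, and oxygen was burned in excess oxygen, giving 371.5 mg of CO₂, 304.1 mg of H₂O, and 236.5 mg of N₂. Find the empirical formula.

CH4N2O

mol C = 0.3715 g CO₂ ÷ 44.009 g/mol = 0.0084415 mol
mol H = 2 × 0.3041 g H₂O ÷ 18.015 g/mol = 0.033761 mol
mol N = 2 × 0.2365 g N₂ ÷ 28.014 g/mol = 0.016884 mol
mass O = 0.5069 − (0.10139 + 0.034031 + 0.23650) = 0.13498 g → mol O = 0.13498 ÷ 15.999 = 0.0084367 mol
Divide by the smallest (0.0084367 mol): C 1.001, H 4.002, N 2.001, O 1.000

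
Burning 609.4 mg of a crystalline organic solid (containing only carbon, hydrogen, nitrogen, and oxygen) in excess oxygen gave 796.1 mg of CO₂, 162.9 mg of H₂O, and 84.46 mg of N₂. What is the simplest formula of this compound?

C3H3NO3

mol C = 0.7961 g CO₂ ÷ 44.009 g/mol = 0.018089 mol
mol H = 2 × 0.1629 g H₂O ÷ 18.015 g/mol = 0.018085 mol
mol N = 2 × 0.08446 g N₂ ÷ 28.014 g/mol = 0.0060298 mol
mass O = 0.6094 − (0.21727 + 0.018230 + 0.084460) = 0.28944 g → mol O = 0.28944 ÷ 15.999 = 0.018091 mol
Divide by the smallest (0.0060298 mol): C 3.000, H 2.999, N 1.000, O 3.000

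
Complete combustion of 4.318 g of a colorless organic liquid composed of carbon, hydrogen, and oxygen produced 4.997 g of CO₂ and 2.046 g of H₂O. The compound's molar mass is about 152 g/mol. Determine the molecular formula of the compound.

C4H8O6

mol C = 4.997 g CO₂ ÷ 44.009 g/mol = 0.11354 mol
mol H = 2 × 2.046 g H₂O ÷ 18.015 g/mol = 0.22714 mol
mass O = 4.318 − (1.3638 + 0.22896) = 2.7253 g → mol O = 2.7253 ÷ 15.999 = 0.17034 mol
Divide by the smallest (0.11354 mol): C 1.000, H 2.000, O 1.500
Multiplying each by 2 gives whole numbers: C 2.00, H 4.00, O 3.00
Empirical formula: C2H4O3
Empirical-formula mass = 76.05 g/mol; 152 ÷ 76.05 ≈ 2, so the molecular formula is C4H8O6.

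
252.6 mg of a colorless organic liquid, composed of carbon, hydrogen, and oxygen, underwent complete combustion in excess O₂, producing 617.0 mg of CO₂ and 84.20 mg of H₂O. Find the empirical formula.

C3H2O

mol C = 0.6170 g CO₂ ÷ 44.009 g/mol = 0.014020 mol
mol H = 2 × 0.08420 g H₂O ÷ 18.015 g/mol = 0.0093478 mol
mass O = 0.2526 − (0.16839 + 0.0094225) = 0.074785 g → mol O = 0.074785 ÷ 15.999 = 0.0046743 mol
Divide by the smallest (0.0046743 mol): C 2.999, H 2.000, O 1.000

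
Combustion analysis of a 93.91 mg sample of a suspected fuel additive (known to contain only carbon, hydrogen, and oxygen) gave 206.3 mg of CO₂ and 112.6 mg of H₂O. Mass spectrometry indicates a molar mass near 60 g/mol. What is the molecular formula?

C3H8O

mol C = 0.2063 g CO₂ ÷ 44.009 g/mol = 0.0046877 mol
mol H = 2 × 0.1126 g H₂O ÷ 18.015 g/mol = 0.012501 mol
mass O = 0.09391 − (0.056304 + 0.012601) = 0.025006 g → mol O = 0.025006 ÷ 15.999 = 0.0015629 mol
Divide by the smallest (0.0015629 mol): C 2.999, H 7.998, O 1.000
Empirical formula: C3H8O
Empirical-formula mass = 60.10 g/mol; 60 ÷ 60.10 ≈ 1, so the molecular formula is C3H8O.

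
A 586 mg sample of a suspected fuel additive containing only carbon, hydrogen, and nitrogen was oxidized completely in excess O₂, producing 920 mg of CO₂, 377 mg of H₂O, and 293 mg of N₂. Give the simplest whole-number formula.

mol C = 0.920 g CO₂ ÷ 44.009 g/mol = 0.02090 mol
mol H = 2 × 0.377 g H₂O ÷ 18.015 g/mol = 0.04185 mol
mol N = 2 × 0.293 g N₂ ÷ 28.014 g/mol = 0.02092 mol
Divide by the smallest (0.02090 mol): C 1.000, H 2.002, N 1.001

CH2N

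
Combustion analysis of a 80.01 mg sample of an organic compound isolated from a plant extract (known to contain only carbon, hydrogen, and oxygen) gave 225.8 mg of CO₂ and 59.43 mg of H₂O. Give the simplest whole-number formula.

mol C = 0.2258 g CO₂ ÷ 44.009 g/mol = 0.0051308 mol
mol H = 2 × 0.05943 g H₂O ÷ 18.015 g/mol = 0.0065978 mol
mass O = 0.08001 − (0.061626 + 0.0066506) = 0.011734 g → mol O = 0.011734 ÷ 15.999 = 0.00073340 mol
Divide by the smallest (0.00073340 mol): C 6.996, H 8.996, O 1.000

C7H9O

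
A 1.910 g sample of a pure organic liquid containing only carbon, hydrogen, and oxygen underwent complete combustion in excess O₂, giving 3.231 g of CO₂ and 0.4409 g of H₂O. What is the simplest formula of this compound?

C6H4O5

mol C = 3.231 g CO₂ ÷ 44.009 g/mol = 0.073417 mol
mol H = 2 × 0.4409 g H₂O ÷ 18.015 g/mol = 0.048948 mol
mass O = 1.910 − (0.88181 + 0.049340) = 0.97885 g → mol O = 0.97885 ÷ 15.999 = 0.061182 mol
Divide by the smallest (0.048948 mol): C 1.500, H 1.000, O 1.250
Multiplying each by 4 gives whole numbers: C 6.00, H 4.00, O 5.00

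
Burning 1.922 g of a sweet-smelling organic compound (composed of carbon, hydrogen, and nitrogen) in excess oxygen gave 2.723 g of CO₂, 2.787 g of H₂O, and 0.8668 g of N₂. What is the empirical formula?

mol C = 2.723 g CO₂ ÷ 44.009 g/mol = 0.061874 mol
mol H = 2 × 2.787 g H₂O ÷ 18.015 g/mol = 0.30941 mol
mol N = 2 × 0.8668 g N₂ ÷ 28.014 g/mol = 0.061883 mol
Divide by the smallest (0.061874 mol): C 1.000, H 5.001, N 1.000

CH5N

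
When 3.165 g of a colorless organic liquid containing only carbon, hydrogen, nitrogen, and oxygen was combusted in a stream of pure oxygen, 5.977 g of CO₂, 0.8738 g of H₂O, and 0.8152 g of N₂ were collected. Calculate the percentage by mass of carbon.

mol C = 5.977 g CO₂ ÷ 44.009 g/mol = 0.13581 mol
mol H = 2 × 0.8738 g H₂O ÷ 18.015 g/mol = 0.097008 mol
mol N = 2 × 0.8152 g N₂ ÷ 28.014 g/mol = 0.058199 mol
mass O = 3.165 − (1.6313 + 0.097784 + 0.81520) = 0.62076 g → mol O = 0.62076 ÷ 15.999 = 0.038800 mol
mass % C = 1.6313 g ÷ 3.165 g × 100%

51.54%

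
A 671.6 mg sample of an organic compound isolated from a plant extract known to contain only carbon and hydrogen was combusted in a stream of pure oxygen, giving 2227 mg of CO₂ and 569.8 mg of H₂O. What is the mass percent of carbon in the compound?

90.50%

mol C = 2.227 g CO₂ ÷ 44.009 g/mol = 0.050603 mol
mol H = 2 × 0.5698 g H₂O ÷ 18.015 g/mol = 0.063258 mol
mass % C = 0.60780 g ÷ 0.6716 g × 100%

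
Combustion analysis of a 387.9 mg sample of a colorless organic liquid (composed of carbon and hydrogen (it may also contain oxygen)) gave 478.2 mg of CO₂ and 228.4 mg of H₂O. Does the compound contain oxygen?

yes

mol C = 0.4782 g CO₂ ÷ 44.009 g/mol = 0.010866 mol
mol H = 2 × 0.2284 g H₂O ÷ 18.015 g/mol = 0.025357 mol
C and H account for only 0.15607 g of the 0.3879 g sample; the remaining 0.23183 g must be oxygen.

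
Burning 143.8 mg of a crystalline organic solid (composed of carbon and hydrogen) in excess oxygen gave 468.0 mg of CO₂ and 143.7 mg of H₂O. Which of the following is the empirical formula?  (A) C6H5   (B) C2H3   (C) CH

mol C = 0.4680 g CO₂ ÷ 44.009 g/mol = 0.010634 mol
mol H = 2 × 0.1437 g H₂O ÷ 18.015 g/mol = 0.015953 mol
Divide by the smallest (0.010634 mol): C 1.000, H 1.500
Multiplying each by 2 gives whole numbers: C 2.00, H 3.00

(B) C2H3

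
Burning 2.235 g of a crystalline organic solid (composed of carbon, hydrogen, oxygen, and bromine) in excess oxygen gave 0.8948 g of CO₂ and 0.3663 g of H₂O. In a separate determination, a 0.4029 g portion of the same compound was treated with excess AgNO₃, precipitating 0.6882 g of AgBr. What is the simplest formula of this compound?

mol C = 0.8948 g CO₂ ÷ 44.009 g/mol = 0.020332 mol
mol H = 2 × 0.3663 g H₂O ÷ 18.015 g/mol = 0.040666 mol
From the AgBr data: mol Br per gram of compound = (0.6882 ÷ 187.772) ÷ 0.4029 = 0.0090968 mol/g, so in the 2.235 g combustion sample mol Br = 0.020331 mol
mass O = 2.235 − (0.24421 + 0.040991 + 1.6245) = 0.32525 g → mol O = 0.32525 ÷ 15.999 = 0.020329 mol
Divide by the smallest (0.020329 mol): C 1.000, H 2.000, Br 1.000, O 1.000

CH2BrO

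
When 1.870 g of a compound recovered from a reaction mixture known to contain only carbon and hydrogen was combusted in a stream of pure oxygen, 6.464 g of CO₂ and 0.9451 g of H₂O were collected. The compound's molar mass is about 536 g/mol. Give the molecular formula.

C42H30

mol C = 6.464 g CO₂ ÷ 44.009 g/mol = 0.14688 mol
mol H = 2 × 0.9451 g H₂O ÷ 18.015 g/mol = 0.10492 mol
Divide by the smallest (0.10492 mol): C 1.400, H 1.000
Multiplying each by 5 gives whole numbers: C 7.00, H 5.00
Empirical formula: C7H5
Empirical-formula mass = 89.12 g/mol; 536 ÷ 89.12 ≈ 6, so the molecular formula is C42H30.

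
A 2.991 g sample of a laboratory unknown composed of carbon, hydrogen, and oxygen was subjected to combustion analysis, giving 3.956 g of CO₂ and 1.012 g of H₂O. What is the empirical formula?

mol C = 3.956 g CO₂ ÷ 44.009 g/mol = 0.089891 mol
mol H = 2 × 1.012 g H₂O ÷ 18.015 g/mol = 0.11235 mol
mass O = 2.991 − (1.0797 + 0.11325) = 1.7981 g → mol O = 1.7981 ÷ 15.999 = 0.11239 mol
Divide by the smallest (0.089891 mol): C 1.000, H 1.250, O 1.250
Multiplying each by 4 gives whole numbers: C 4.00, H 5.00, O 5.00

C4H5O5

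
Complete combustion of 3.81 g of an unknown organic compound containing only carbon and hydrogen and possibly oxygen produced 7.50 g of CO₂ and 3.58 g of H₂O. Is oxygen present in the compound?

mol C = 7.50 g CO₂ ÷ 44.009 g/mol = 0.1704 mol
mol H = 2 × 3.58 g H₂O ÷ 18.015 g/mol = 0.3974 mol
C and H account for only 2.448 g of the 3.81 g sample; the remaining 1.362 g must be oxygen.

yes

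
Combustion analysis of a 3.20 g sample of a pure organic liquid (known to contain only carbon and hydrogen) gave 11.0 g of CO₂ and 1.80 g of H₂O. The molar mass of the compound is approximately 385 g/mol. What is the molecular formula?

mol C = 11.0 g CO₂ ÷ 44.009 g/mol = 0.2499 mol
mol H = 2 × 1.80 g H₂O ÷ 18.015 g/mol = 0.1998 mol
Divide by the smallest (0.1998 mol): C 1.251, H 1.000
Multiplying each by 4 gives whole numbers: C 5.00, H 4.00
Empirical formula: C5H4
Empirical-formula mass = 64.09 g/mol; 385 ÷ 64.09 ≈ 6, so the molecular formula is C30H24.

C30H24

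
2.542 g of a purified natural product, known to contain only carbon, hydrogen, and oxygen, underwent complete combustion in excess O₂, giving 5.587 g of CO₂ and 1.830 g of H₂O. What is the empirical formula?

C5H8O2

mol C = 5.587 g CO₂ ÷ 44.009 g/mol = 0.12695 mol
mol H = 2 × 1.830 g H₂O ÷ 18.015 g/mol = 0.20316 mol
mass O = 2.542 − (1.5248 + 0.20479) = 0.81240 g → mol O = 0.81240 ÷ 15.999 = 0.050778 mol
Divide by the smallest (0.050778 mol): C 2.500, H 4.001, O 1.000
Multiplying each by 2 gives whole numbers: C 5.00, H 8.00, O 2.00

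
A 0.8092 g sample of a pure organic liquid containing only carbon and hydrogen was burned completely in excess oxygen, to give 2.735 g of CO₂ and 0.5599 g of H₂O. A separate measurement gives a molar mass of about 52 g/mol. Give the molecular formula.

mol C = 2.735 g CO₂ ÷ 44.009 g/mol = 0.062146 mol
mol H = 2 × 0.5599 g H₂O ÷ 18.015 g/mol = 0.062159 mol
Divide by the smallest (0.062146 mol): C 1.000, H 1.000
Empirical formula: CH
Empirical-formula mass = 13.02 g/mol; 52 ÷ 13.02 ≈ 4, so the molecular formula is C4H4.

C4H4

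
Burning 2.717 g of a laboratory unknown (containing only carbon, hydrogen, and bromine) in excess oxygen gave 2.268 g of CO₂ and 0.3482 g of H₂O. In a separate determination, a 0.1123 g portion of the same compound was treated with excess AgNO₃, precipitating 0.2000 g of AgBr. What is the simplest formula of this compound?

C4H3Br2

mol C = 2.268 g CO₂ ÷ 44.009 g/mol = 0.051535 mol
mol H = 2 × 0.3482 g H₂O ÷ 18.015 g/mol = 0.038657 mol
From the AgBr data: mol Br per gram of compound = (0.2000 ÷ 187.772) ÷ 0.1123 = 0.0094846 mol/g, so in the 2.717 g combustion sample mol Br = 0.025770 mol
Divide by the smallest (0.025770 mol): C 2.000, H 1.500, Br 1.000
Multiplying each by 2 gives whole numbers: C 4.00, H 3.00, Br 2.00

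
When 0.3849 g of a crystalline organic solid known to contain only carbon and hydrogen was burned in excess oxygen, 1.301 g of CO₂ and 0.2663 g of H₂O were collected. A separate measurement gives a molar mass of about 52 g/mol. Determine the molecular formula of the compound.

mol C = 1.301 g CO₂ ÷ 44.009 g/mol = 0.029562 mol
mol H = 2 × 0.2663 g H₂O ÷ 18.015 g/mol = 0.029564 mol
Divide by the smallest (0.029562 mol): C 1.000, H 1.000
Empirical formula: CH
Empirical-formula mass = 13.02 g/mol; 52 ÷ 13.02 ≈ 4, so the molecular formula is C4H4.

C4H4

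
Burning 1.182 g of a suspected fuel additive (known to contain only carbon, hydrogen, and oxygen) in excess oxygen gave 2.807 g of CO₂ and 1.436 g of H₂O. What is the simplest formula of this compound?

C4H10O

mol C = 2.807 g CO₂ ÷ 44.009 g/mol = 0.063782 mol
mol H = 2 × 1.436 g H₂O ÷ 18.015 g/mol = 0.15942 mol
mass O = 1.182 − (0.76609 + 0.16070) = 0.25521 g → mol O = 0.25521 ÷ 15.999 = 0.015952 mol
Divide by the smallest (0.015952 mol): C 3.998, H 9.994, O 1.000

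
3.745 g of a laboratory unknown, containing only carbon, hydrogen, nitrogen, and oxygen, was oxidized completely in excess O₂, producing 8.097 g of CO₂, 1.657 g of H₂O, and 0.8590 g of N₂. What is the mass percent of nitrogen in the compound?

22.94%

mol C = 8.097 g CO₂ ÷ 44.009 g/mol = 0.18399 mol
mol H = 2 × 1.657 g H₂O ÷ 18.015 g/mol = 0.18396 mol
mol N = 2 × 0.8590 g N₂ ÷ 28.014 g/mol = 0.061326 mol
mass O = 3.745 − (2.2098 + 0.18543 + 0.85900) = 0.49073 g → mol O = 0.49073 ÷ 15.999 = 0.030672 mol
mass % N = 0.85900 g ÷ 3.745 g × 100%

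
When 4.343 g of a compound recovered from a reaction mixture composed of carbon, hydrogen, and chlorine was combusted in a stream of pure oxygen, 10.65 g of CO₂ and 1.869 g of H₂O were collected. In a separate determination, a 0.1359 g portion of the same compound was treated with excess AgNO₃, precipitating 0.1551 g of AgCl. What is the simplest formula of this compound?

mol C = 10.65 g CO₂ ÷ 44.009 g/mol = 0.24200 mol
mol H = 2 × 1.869 g H₂O ÷ 18.015 g/mol = 0.20749 mol
From the AgCl data: mol Cl per gram of compound = (0.1551 ÷ 143.318) ÷ 0.1359 = 0.0079633 mol/g, so in the 4.343 g combustion sample mol Cl = 0.034584 mol
Divide by the smallest (0.034584 mol): C 6.997, H 6.000, Cl 1.000

C7H6Cl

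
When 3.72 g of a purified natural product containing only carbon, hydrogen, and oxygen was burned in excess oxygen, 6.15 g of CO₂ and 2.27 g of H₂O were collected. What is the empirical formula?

C5H9O4

mol C = 6.15 g CO₂ ÷ 44.009 g/mol = 0.1397 mol
mol H = 2 × 2.27 g H₂O ÷ 18.015 g/mol = 0.2520 mol
mass O = 3.72 − (1.678 + 0.2540) = 1.788 g → mol O = 1.788 ÷ 15.999 = 0.1117 mol
Divide by the smallest (0.1117 mol): C 1.251, H 2.256, O 1.000
Multiplying each by 4 gives whole numbers: C 5.00, H 9.02, O 4.00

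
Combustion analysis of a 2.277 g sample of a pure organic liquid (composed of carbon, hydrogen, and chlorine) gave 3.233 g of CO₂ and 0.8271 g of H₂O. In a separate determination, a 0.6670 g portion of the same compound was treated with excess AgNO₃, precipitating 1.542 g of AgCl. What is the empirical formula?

C4H5Cl2

mol C = 3.233 g CO₂ ÷ 44.009 g/mol = 0.073462 mol
mol H = 2 × 0.8271 g H₂O ÷ 18.015 g/mol = 0.091823 mol
From the AgCl data: mol Cl per gram of compound = (1.542 ÷ 143.318) ÷ 0.6670 = 0.016131 mol/g, so in the 2.277 g combustion sample mol Cl = 0.036730 mol
Divide by the smallest (0.036730 mol): C 2.000, H 2.500, Cl 1.000
Multiplying each by 2 gives whole numbers: C 4.00, H 5.00, Cl 2.00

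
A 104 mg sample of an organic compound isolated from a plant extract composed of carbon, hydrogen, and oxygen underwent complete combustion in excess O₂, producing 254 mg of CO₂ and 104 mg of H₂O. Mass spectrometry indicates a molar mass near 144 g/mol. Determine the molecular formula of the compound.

mol C = 0.254 g CO₂ ÷ 44.009 g/mol = 0.005772 mol
mol H = 2 × 0.104 g H₂O ÷ 18.015 g/mol = 0.01155 mol
mass O = 0.104 − (0.06932 + 0.01164) = 0.02304 g → mol O = 0.02304 ÷ 15.999 = 0.001440 mol
Divide by the smallest (0.001440 mol): C 4.008, H 8.018, O 1.000
Empirical formula: C4H8O
Empirical-formula mass = 72.11 g/mol; 144 ÷ 72.11 ≈ 2, so the molecular formula is C8H16O2.

C8H16O2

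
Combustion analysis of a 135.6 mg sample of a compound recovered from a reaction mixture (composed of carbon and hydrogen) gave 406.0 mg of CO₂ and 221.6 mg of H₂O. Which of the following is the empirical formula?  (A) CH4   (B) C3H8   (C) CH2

(B) C3H8

mol C = 0.4060 g CO₂ ÷ 44.009 g/mol = 0.0092254 mol
mol H = 2 × 0.2216 g H₂O ÷ 18.015 g/mol = 0.024602 mol
Divide by the smallest (0.0092254 mol): C 1.000, H 2.667
Multiplying each by 3 gives whole numbers: C 3.00, H 8.00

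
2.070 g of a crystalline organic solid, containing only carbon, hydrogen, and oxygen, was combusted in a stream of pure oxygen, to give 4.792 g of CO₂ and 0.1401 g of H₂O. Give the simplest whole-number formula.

mol C = 4.792 g CO₂ ÷ 44.009 g/mol = 0.10889 mol
mol H = 2 × 0.1401 g H₂O ÷ 18.015 g/mol = 0.015554 mol
mass O = 2.070 − (1.3078 + 0.015678) = 0.74648 g → mol O = 0.74648 ÷ 15.999 = 0.046658 mol
Divide by the smallest (0.015554 mol): C 7.001, H 1.000, O 3.000

C7HO3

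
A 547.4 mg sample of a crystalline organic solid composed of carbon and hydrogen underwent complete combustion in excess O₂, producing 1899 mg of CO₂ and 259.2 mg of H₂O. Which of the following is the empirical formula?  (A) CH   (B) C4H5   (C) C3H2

mol C = 1.899 g CO₂ ÷ 44.009 g/mol = 0.043150 mol
mol H = 2 × 0.2592 g H₂O ÷ 18.015 g/mol = 0.028776 mol
Divide by the smallest (0.028776 mol): C 1.500, H 1.000
Multiplying each by 2 gives whole numbers: C 3.00, H 2.00

(C) C3H2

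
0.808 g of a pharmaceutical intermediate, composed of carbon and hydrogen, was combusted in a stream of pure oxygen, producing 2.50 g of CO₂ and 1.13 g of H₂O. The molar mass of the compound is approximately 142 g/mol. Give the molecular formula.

mol C = 2.50 g CO₂ ÷ 44.009 g/mol = 0.05681 mol
mol H = 2 × 1.13 g H₂O ÷ 18.015 g/mol = 0.1255 mol
Divide by the smallest (0.05681 mol): C 1.000, H 2.208
Multiplying each by 5 gives whole numbers: C 5.00, H 11.04
Empirical formula: C5H11
Empirical-formula mass = 71.14 g/mol; 142 ÷ 71.14 ≈ 2, so the molecular formula is C10H22.

C10H22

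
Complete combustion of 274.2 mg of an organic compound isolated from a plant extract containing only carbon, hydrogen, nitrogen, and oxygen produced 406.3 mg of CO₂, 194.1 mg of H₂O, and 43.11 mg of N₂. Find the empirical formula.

mol C = 0.4063 g CO₂ ÷ 44.009 g/mol = 0.0092322 mol
mol H = 2 × 0.1941 g H₂O ÷ 18.015 g/mol = 0.021549 mol
mol N = 2 × 0.04311 g N₂ ÷ 28.014 g/mol = 0.0030777 mol
mass O = 0.2742 − (0.11089 + 0.021721 + 0.043110) = 0.098481 g → mol O = 0.098481 ÷ 15.999 = 0.0061554 mol
Divide by the smallest (0.0030777 mol): C 3.000, H 7.001, N 1.000, O 2.000

C3H7NO2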